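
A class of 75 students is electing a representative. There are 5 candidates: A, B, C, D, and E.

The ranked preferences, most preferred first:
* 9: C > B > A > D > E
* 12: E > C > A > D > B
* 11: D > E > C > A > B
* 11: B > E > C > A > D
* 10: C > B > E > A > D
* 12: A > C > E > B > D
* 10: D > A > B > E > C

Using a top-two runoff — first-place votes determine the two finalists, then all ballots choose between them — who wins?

C

Round 1 first-place votes: A 12, B 11, C 19, D 21, E 12. D and C advance.
Runoff: D is ranked above C on 21 ballots, C above D on 54.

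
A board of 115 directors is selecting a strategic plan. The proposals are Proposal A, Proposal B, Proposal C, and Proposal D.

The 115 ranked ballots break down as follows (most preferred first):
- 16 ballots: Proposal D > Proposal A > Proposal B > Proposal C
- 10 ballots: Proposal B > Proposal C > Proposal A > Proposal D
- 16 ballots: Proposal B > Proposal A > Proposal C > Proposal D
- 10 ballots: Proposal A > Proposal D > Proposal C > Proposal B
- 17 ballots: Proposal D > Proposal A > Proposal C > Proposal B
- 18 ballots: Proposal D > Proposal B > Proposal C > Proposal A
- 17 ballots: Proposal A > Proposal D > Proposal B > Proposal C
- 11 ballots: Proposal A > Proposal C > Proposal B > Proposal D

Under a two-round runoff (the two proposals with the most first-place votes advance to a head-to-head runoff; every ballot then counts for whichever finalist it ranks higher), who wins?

Round 1 first-place votes: Proposal A 38, Proposal B 26, Proposal C 0, Proposal D 51. Proposal D and Proposal A advance.
Runoff: Proposal D is ranked above Proposal A on 51 ballots, Proposal A above Proposal D on 64.

Proposal A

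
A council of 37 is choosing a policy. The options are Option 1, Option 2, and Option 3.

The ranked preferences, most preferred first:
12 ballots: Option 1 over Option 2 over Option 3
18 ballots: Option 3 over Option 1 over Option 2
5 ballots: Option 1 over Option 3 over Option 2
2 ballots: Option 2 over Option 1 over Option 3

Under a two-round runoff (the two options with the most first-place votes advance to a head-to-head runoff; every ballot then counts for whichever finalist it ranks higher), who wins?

Option 1

Round 1 first-place votes: Option 1 17, Option 2 2, Option 3 18. Option 3 and Option 1 advance.
Runoff: Option 3 is ranked above Option 1 on 18 ballots, Option 1 above Option 3 on 19.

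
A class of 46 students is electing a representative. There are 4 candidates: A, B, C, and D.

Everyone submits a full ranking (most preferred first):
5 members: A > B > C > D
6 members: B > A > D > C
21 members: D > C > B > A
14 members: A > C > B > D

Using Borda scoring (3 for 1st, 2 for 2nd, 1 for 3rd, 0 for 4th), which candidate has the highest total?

A: 5×3 + 6×2 + 21×0 + 14×3 = 69
B: 5×2 + 6×3 + 21×1 + 14×1 = 63
C: 5×1 + 6×0 + 21×2 + 14×2 = 75
D: 5×0 + 6×1 + 21×3 + 14×0 = 69

C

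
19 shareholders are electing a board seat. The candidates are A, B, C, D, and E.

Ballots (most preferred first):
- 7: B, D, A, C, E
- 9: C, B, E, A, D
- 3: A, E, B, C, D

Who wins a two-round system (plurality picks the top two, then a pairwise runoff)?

Round 1 first-place votes: A 3, B 7, C 9, D 0, E 0. C and B advance.
Runoff: C is ranked above B on 9 ballots, B above C on 10.

B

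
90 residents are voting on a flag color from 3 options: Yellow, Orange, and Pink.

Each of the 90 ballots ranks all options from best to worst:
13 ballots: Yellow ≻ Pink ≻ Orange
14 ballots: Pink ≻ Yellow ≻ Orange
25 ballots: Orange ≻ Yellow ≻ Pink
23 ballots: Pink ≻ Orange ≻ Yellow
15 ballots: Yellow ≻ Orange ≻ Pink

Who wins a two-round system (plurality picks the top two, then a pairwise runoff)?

Yellow

Round 1 first-place votes: Yellow 28, Orange 25, Pink 37. Pink and Yellow advance.
Runoff: Pink is ranked above Yellow on 37 ballots, Yellow above Pink on 53.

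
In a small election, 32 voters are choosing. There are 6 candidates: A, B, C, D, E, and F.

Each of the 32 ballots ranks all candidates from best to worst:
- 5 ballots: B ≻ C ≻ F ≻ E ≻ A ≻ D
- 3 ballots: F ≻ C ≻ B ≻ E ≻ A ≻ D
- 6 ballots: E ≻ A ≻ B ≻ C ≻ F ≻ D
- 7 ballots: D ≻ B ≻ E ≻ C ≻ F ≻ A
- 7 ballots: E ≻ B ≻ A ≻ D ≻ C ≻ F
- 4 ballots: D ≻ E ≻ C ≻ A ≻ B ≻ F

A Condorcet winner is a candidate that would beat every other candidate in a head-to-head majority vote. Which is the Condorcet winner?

E vs A: 32–0
E vs B: 17–15
E vs C: 24–8
E vs D: 21–11
E vs F: 24–8
E beats every other candidate.

E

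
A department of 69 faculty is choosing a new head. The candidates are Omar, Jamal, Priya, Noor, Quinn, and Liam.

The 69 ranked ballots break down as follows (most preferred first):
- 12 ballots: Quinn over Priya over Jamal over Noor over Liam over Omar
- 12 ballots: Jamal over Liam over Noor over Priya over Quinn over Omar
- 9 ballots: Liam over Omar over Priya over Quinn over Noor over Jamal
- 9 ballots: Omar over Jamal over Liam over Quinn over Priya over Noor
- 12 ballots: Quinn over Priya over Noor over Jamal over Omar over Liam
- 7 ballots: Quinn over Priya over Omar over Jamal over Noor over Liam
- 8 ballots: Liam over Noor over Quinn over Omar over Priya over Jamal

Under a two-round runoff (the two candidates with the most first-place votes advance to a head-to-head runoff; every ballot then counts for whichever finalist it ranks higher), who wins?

Liam

Round 1 first-place votes: Omar 9, Jamal 12, Priya 0, Noor 0, Quinn 31, Liam 17. Quinn and Liam advance.
Runoff: Quinn is ranked above Liam on 31 ballots, Liam above Quinn on 38.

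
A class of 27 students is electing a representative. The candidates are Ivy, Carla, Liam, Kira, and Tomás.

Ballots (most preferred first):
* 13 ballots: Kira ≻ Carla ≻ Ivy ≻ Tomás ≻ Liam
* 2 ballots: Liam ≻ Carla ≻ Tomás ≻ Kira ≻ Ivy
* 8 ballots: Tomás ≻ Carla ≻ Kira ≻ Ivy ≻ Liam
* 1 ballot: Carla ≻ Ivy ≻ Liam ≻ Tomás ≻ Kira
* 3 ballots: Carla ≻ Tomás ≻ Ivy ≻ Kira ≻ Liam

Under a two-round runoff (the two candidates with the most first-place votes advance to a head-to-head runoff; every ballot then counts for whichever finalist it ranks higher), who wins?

Tomás

Round 1 first-place votes: Ivy 0, Carla 4, Liam 2, Kira 13, Tomás 8. Kira and Tomás advance.
Runoff: Kira is ranked above Tomás on 13 ballots, Tomás above Kira on 14.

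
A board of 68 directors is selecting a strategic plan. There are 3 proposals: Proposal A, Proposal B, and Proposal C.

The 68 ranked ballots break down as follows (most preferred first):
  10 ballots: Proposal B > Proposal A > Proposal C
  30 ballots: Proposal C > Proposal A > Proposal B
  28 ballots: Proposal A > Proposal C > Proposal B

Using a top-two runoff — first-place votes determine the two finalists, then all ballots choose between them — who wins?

Proposal A

Round 1 first-place votes: Proposal A 28, Proposal B 10, Proposal C 30. Proposal C and Proposal A advance.
Runoff: Proposal C is ranked above Proposal A on 30 ballots, Proposal A above Proposal C on 38.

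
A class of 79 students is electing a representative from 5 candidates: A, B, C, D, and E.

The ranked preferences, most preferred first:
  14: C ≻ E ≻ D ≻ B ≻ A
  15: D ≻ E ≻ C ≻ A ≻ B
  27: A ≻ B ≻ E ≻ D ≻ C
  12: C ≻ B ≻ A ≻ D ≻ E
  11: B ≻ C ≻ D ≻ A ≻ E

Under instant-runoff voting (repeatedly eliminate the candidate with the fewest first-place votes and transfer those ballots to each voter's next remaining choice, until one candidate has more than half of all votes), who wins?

Round 1: A 27, B 11, C 26, D 15, E 0. E eliminated.
Round 2: A 27, B 11, C 26, D 15. B eliminated.
Round 3: A 27, C 37, D 15. D eliminated.
Round 4: A 27, C 52. C has a majority (≥40).

C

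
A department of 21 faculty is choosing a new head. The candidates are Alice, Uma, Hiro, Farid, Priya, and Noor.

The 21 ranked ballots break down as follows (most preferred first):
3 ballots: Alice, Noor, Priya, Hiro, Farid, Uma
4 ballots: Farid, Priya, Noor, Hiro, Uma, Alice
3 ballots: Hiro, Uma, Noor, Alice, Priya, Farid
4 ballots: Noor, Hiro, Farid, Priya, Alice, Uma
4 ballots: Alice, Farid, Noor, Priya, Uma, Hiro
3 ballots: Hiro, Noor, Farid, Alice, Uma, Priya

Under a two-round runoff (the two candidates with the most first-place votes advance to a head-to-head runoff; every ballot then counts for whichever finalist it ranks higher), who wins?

Hiro

Round 1 first-place votes: Alice 7, Uma 0, Hiro 6, Farid 4, Priya 0, Noor 4. Alice and Hiro advance.
Runoff: Alice is ranked above Hiro on 7 ballots, Hiro above Alice on 14.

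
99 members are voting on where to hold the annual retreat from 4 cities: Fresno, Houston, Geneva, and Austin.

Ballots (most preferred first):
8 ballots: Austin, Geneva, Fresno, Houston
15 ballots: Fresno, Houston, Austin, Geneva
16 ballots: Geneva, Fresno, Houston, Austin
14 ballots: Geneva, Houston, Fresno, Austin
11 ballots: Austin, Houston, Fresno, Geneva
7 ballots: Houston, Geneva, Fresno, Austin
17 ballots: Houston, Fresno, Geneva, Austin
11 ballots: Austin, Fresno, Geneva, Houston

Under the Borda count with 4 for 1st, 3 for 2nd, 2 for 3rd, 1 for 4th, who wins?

Fresno: 8×2 + 15×4 + 16×3 + 14×2 + 11×2 + 7×2 + 17×3 + 11×3 = 272
Houston: 8×1 + 15×3 + 16×2 + 14×3 + 11×3 + 7×4 + 17×4 + 11×1 = 267
Geneva: 8×3 + 15×1 + 16×4 + 14×4 + 11×1 + 7×3 + 17×2 + 11×2 = 247
Austin: 8×4 + 15×2 + 16×1 + 14×1 + 11×4 + 7×1 + 17×1 + 11×4 = 204

Fresno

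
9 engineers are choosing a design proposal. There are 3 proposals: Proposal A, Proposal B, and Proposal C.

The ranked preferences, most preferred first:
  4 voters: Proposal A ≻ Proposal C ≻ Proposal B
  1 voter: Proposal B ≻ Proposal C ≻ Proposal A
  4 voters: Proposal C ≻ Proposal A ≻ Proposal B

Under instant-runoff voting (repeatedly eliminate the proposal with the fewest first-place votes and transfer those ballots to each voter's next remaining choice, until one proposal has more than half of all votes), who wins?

Proposal C

Round 1: Proposal A 4, Proposal B 1, Proposal C 4. Proposal B eliminated.
Round 2: Proposal A 4, Proposal C 5. Proposal C has a majority (≥5).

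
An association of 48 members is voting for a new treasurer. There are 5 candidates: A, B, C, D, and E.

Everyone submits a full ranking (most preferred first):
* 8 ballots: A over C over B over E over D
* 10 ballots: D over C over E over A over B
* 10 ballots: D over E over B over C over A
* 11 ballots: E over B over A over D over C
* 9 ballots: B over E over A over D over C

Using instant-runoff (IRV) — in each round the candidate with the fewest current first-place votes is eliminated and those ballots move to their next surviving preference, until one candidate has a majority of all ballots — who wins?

Round 1: A 8, B 9, C 0, D 20, E 11. C eliminated.
Round 2: A 8, B 9, D 20, E 11. A eliminated.
Round 3: B 17, D 20, E 11. E eliminated.
Round 4: B 28, D 20. B has a majority (≥25).

B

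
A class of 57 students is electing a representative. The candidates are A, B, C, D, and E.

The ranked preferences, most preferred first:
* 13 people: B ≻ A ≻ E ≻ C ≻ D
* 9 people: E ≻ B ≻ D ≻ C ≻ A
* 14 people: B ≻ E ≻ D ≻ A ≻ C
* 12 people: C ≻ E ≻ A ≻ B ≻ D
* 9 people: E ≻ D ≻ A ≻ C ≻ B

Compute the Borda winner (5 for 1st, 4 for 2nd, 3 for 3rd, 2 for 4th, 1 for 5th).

E

A: 13×4 + 9×1 + 14×2 + 12×3 + 9×3 = 152
B: 13×5 + 9×4 + 14×5 + 12×2 + 9×1 = 204
C: 13×2 + 9×2 + 14×1 + 12×5 + 9×2 = 136
D: 13×1 + 9×3 + 14×3 + 12×1 + 9×4 = 130
E: 13×3 + 9×5 + 14×4 + 12×4 + 9×5 = 233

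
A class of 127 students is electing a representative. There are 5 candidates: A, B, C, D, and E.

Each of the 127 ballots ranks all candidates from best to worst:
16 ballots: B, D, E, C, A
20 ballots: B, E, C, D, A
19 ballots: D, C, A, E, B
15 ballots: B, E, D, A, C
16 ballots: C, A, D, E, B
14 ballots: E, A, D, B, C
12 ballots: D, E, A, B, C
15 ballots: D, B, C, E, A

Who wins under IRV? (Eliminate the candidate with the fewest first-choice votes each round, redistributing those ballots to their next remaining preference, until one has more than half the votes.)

Round 1: A 0, B 51, C 16, D 46, E 14. A eliminated.
Round 2: B 51, C 16, D 46, E 14. E eliminated.
Round 3: B 51, C 16, D 60. C eliminated.
Round 4: B 51, D 76. D has a majority (≥64).

D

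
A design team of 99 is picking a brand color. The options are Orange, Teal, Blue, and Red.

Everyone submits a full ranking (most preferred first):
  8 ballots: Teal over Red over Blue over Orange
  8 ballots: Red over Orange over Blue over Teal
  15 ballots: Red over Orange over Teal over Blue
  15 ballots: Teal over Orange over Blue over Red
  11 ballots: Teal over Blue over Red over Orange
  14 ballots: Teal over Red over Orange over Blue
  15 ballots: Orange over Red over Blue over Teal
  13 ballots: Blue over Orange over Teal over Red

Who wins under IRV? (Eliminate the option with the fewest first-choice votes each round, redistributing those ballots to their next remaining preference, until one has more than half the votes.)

Orange

Round 1: Orange 15, Teal 48, Blue 13, Red 23. Blue eliminated.
Round 2: Orange 28, Teal 48, Red 23. Red eliminated.
Round 3: Orange 51, Teal 48. Orange has a majority (≥50).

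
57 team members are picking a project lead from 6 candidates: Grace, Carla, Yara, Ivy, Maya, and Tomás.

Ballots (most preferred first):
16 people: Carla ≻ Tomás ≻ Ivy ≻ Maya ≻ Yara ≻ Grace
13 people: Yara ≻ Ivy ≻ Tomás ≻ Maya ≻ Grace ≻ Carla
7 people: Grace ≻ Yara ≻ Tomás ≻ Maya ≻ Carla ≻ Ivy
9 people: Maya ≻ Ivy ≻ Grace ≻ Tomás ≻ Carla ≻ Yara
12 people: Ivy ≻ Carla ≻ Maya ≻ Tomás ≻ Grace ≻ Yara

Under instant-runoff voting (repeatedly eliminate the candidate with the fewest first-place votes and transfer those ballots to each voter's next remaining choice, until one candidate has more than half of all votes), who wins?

Round 1: Grace 7, Carla 16, Yara 13, Ivy 12, Maya 9, Tomás 0. Tomás eliminated.
Round 2: Grace 7, Carla 16, Yara 13, Ivy 12, Maya 9. Grace eliminated.
Round 3: Carla 16, Yara 20, Ivy 12, Maya 9. Maya eliminated.
Round 4: Carla 16, Yara 20, Ivy 21. Carla eliminated.
Round 5: Yara 20, Ivy 37. Ivy has a majority (≥29).

Ivy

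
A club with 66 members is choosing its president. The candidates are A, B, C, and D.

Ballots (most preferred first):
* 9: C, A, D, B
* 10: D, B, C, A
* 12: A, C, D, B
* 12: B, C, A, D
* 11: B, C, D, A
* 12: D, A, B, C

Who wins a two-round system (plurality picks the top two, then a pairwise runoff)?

D

Round 1 first-place votes: A 12, B 23, C 9, D 22. B and D advance.
Runoff: B is ranked above D on 23 ballots, D above B on 43.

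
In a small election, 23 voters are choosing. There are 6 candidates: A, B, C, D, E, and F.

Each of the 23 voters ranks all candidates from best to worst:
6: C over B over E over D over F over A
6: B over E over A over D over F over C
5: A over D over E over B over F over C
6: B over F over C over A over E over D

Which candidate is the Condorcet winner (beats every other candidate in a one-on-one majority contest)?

B

B vs A: 18–5
B vs C: 17–6
B vs D: 18–5
B vs E: 18–5
B vs F: 23–0
B beats every other candidate.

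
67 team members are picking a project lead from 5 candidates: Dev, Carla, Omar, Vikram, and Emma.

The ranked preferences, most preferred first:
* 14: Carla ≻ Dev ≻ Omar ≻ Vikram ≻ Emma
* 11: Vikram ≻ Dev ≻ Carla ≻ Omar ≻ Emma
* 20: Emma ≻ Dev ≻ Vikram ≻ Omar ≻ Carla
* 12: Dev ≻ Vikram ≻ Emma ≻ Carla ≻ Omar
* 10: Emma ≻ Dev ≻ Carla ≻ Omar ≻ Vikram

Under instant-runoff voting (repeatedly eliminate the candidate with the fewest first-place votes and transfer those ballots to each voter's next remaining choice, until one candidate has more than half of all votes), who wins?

Round 1: Dev 12, Carla 14, Omar 0, Vikram 11, Emma 30. Omar eliminated.
Round 2: Dev 12, Carla 14, Vikram 11, Emma 30. Vikram eliminated.
Round 3: Dev 23, Carla 14, Emma 30. Carla eliminated.
Round 4: Dev 37, Emma 30. Dev has a majority (≥34).

Dev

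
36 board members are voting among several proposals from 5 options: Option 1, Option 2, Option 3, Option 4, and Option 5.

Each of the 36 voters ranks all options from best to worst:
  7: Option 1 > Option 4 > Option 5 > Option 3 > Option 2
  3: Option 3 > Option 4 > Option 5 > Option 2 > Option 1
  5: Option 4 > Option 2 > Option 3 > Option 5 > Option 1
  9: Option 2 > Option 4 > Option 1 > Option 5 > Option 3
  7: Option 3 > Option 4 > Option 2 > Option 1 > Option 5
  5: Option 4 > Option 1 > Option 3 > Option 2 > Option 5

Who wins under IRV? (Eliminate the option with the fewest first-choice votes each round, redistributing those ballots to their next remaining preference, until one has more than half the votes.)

Round 1: Option 1 7, Option 2 9, Option 3 10, Option 4 10, Option 5 0. Option 5 eliminated.
Round 2: Option 1 7, Option 2 9, Option 3 10, Option 4 10. Option 1 eliminated.
Round 3: Option 2 9, Option 3 10, Option 4 17. Option 2 eliminated.
Round 4: Option 3 10, Option 4 26. Option 4 has a majority (≥19).

Option 4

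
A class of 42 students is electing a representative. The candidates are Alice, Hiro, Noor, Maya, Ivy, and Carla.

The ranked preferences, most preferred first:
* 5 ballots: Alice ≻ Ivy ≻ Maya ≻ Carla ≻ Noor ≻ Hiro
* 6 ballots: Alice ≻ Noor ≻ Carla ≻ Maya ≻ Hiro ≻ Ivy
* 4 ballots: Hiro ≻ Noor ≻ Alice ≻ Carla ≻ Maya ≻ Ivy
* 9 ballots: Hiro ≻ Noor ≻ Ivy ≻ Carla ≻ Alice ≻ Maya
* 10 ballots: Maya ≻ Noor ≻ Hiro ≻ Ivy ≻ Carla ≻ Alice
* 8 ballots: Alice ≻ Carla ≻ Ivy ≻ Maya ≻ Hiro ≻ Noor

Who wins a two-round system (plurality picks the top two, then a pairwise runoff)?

Round 1 first-place votes: Alice 19, Hiro 13, Noor 0, Maya 10, Ivy 0, Carla 0. Alice and Hiro advance.
Runoff: Alice is ranked above Hiro on 19 ballots, Hiro above Alice on 23.

Hiro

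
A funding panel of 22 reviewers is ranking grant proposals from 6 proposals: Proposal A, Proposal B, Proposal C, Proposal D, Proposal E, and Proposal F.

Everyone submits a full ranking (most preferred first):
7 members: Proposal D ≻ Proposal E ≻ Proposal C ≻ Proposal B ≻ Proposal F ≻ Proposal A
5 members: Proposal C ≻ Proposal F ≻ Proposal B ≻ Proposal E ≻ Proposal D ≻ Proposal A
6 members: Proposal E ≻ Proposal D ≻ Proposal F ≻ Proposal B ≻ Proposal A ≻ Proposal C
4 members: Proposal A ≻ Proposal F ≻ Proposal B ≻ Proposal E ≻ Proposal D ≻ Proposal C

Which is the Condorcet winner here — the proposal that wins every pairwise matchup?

Proposal E vs Proposal A: 18–4
Proposal E vs Proposal B: 13–9
Proposal E vs Proposal C: 17–5
Proposal E vs Proposal D: 15–7
Proposal E vs Proposal F: 13–9
Proposal E beats every other proposal.

Proposal E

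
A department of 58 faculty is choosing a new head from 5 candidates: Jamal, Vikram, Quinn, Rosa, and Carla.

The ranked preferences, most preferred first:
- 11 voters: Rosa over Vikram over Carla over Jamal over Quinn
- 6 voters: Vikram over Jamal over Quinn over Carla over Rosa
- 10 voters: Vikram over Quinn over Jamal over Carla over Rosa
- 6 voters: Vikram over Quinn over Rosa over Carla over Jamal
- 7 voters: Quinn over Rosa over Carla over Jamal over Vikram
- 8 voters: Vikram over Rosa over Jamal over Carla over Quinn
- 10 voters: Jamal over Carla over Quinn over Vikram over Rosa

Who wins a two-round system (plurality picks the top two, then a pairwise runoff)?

Round 1 first-place votes: Jamal 10, Vikram 30, Quinn 7, Rosa 11, Carla 0. Vikram and Rosa advance.
Runoff: Vikram is ranked above Rosa on 40 ballots, Rosa above Vikram on 18.

Vikram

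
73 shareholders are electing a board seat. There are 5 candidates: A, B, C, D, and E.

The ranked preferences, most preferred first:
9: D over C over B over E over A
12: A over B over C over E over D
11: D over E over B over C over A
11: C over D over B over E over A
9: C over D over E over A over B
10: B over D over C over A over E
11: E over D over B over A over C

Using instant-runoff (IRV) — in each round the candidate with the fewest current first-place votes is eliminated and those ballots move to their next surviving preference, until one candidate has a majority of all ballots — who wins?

Round 1: A 12, B 10, C 20, D 20, E 11. B eliminated.
Round 2: A 12, C 20, D 30, E 11. E eliminated.
Round 3: A 12, C 20, D 41. D has a majority (≥37).

D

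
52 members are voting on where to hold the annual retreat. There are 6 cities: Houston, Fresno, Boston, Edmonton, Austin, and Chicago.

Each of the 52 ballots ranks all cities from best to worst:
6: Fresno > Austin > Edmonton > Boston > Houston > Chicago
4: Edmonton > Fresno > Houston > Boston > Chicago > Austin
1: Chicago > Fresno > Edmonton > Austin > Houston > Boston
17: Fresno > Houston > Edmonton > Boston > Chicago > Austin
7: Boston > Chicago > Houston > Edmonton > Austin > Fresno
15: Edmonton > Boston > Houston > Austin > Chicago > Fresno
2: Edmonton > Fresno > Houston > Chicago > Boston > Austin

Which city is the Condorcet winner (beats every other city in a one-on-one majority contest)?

Edmonton

Edmonton vs Houston: 28–24
Edmonton vs Fresno: 28–24
Edmonton vs Boston: 45–7
Edmonton vs Austin: 46–6
Edmonton vs Chicago: 44–8
Edmonton beats every other city.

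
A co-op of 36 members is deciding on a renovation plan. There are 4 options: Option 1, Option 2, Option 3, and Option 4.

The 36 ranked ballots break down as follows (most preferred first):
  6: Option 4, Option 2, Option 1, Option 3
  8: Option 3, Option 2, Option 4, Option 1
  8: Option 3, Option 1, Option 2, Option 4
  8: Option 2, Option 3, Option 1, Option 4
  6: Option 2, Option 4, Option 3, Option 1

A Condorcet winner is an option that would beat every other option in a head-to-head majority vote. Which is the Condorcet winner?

Option 2

Option 2 vs Option 1: 28–8
Option 2 vs Option 3: 20–16
Option 2 vs Option 4: 30–6
Option 2 beats every other option.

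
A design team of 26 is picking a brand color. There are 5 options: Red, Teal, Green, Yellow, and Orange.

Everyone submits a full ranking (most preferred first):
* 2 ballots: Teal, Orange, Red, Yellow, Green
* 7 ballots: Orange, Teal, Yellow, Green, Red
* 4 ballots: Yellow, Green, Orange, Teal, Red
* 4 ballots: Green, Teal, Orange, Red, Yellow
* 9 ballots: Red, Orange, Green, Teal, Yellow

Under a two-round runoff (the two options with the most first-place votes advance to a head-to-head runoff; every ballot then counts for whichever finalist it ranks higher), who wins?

Round 1 first-place votes: Red 9, Teal 2, Green 4, Yellow 4, Orange 7. Red and Orange advance.
Runoff: Red is ranked above Orange on 9 ballots, Orange above Red on 17.

Orange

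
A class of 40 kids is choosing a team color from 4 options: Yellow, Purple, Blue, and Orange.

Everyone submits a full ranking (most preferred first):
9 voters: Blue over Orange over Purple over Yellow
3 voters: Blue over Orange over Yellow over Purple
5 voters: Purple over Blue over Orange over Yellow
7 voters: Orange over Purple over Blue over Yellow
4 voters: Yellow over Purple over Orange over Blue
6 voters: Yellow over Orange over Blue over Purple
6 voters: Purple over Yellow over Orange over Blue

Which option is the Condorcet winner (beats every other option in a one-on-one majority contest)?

Orange

Orange vs Yellow: 24–16
Orange vs Purple: 25–15
Orange vs Blue: 23–17
Orange beats every other option.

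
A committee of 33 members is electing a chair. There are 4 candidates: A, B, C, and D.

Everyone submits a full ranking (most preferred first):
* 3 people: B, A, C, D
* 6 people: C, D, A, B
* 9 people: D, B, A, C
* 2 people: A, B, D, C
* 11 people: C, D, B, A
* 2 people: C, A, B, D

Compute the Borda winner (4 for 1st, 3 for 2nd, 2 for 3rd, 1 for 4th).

D

A: 3×3 + 6×2 + 9×2 + 2×4 + 11×1 + 2×3 = 64
B: 3×4 + 6×1 + 9×3 + 2×3 + 11×2 + 2×2 = 77
C: 3×2 + 6×4 + 9×1 + 2×1 + 11×4 + 2×4 = 93
D: 3×1 + 6×3 + 9×4 + 2×2 + 11×3 + 2×1 = 96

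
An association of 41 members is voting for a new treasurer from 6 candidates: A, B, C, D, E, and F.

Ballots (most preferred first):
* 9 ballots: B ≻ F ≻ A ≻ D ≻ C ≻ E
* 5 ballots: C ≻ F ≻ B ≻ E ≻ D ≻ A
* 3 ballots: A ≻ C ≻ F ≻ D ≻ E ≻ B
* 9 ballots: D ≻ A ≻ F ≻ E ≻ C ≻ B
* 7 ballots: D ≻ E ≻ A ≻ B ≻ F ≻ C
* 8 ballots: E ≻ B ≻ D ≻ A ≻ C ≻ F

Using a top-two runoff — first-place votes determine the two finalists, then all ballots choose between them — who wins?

B

Round 1 first-place votes: A 3, B 9, C 5, D 16, E 8, F 0. D and B advance.
Runoff: D is ranked above B on 19 ballots, B above D on 22.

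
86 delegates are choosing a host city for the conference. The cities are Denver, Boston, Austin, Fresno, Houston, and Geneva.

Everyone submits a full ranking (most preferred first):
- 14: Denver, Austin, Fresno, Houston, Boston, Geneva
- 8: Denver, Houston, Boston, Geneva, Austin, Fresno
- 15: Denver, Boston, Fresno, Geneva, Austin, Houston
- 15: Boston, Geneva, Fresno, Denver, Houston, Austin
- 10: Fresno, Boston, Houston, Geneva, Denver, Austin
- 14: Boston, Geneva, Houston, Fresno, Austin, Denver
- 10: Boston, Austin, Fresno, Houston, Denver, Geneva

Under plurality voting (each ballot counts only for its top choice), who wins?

Boston

First-place votes: Denver 37, Boston 39, Austin 0, Fresno 10, Houston 0, Geneva 0.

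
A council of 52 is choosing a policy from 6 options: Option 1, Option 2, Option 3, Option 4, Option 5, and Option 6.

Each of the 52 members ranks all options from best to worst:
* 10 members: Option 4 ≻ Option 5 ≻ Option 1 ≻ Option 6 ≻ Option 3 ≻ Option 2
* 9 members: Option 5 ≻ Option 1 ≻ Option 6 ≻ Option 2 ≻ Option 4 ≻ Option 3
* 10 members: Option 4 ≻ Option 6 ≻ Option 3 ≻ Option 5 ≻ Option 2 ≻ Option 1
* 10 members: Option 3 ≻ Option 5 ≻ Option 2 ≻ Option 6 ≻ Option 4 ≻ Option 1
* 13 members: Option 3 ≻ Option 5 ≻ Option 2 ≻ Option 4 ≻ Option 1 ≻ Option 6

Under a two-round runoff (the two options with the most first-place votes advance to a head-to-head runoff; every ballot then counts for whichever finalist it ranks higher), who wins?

Round 1 first-place votes: Option 1 0, Option 2 0, Option 3 23, Option 4 20, Option 5 9, Option 6 0. Option 3 and Option 4 advance.
Runoff: Option 3 is ranked above Option 4 on 23 ballots, Option 4 above Option 3 on 29.

Option 4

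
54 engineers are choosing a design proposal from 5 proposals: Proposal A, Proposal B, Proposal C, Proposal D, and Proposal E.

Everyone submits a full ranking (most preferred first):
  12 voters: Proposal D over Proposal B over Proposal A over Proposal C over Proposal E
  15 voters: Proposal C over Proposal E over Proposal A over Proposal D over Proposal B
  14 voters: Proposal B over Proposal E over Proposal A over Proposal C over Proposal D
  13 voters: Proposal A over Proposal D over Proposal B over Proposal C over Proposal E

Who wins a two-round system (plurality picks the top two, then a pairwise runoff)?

Round 1 first-place votes: Proposal A 13, Proposal B 14, Proposal C 15, Proposal D 12, Proposal E 0. Proposal C and Proposal B advance.
Runoff: Proposal C is ranked above Proposal B on 15 ballots, Proposal B above Proposal C on 39.

Proposal B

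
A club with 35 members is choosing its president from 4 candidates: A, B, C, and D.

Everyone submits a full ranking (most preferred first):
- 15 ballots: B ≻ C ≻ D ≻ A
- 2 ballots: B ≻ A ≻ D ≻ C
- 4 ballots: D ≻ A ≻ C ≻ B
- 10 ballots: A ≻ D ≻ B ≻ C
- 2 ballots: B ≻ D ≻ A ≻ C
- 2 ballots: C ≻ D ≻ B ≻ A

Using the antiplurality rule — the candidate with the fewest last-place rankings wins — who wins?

Last-place votes: A 17, B 4, C 14, D 0.

D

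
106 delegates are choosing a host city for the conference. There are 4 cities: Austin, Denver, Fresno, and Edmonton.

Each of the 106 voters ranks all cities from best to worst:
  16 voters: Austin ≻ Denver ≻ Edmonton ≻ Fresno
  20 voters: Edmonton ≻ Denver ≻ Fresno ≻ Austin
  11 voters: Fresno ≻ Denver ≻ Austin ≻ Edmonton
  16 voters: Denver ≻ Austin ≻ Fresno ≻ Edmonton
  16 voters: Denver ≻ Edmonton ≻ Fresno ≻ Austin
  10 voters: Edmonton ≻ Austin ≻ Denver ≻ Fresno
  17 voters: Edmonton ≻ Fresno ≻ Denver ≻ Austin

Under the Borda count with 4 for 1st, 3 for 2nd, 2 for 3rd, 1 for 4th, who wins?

Denver

Austin: 16×4 + 20×1 + 11×2 + 16×3 + 16×1 + 10×3 + 17×1 = 217
Denver: 16×3 + 20×3 + 11×3 + 16×4 + 16×4 + 10×2 + 17×2 = 323
Fresno: 16×1 + 20×2 + 11×4 + 16×2 + 16×2 + 10×1 + 17×3 = 225
Edmonton: 16×2 + 20×4 + 11×1 + 16×1 + 16×3 + 10×4 + 17×4 = 295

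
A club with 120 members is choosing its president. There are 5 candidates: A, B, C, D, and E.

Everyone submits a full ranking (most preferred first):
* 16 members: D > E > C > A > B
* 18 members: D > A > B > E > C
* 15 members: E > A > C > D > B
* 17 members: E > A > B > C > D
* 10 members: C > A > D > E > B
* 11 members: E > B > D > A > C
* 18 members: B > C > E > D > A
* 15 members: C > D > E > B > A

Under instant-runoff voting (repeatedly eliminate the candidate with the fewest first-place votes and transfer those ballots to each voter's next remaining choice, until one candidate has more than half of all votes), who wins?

Round 1: A 0, B 18, C 25, D 34, E 43. A eliminated.
Round 2: B 18, C 25, D 34, E 43. B eliminated.
Round 3: C 43, D 34, E 43. D eliminated.
Round 4: C 43, E 77. E has a majority (≥61).

E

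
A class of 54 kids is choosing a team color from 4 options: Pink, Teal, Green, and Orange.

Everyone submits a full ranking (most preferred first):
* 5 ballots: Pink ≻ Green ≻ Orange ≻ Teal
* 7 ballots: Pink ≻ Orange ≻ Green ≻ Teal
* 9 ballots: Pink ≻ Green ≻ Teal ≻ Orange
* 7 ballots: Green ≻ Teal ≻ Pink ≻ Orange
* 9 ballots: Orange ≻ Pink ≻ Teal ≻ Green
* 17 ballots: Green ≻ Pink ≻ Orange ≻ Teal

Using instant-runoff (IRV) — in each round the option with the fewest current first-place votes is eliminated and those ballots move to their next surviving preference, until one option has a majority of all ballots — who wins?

Pink

Round 1: Pink 21, Teal 0, Green 24, Orange 9. Teal eliminated.
Round 2: Pink 21, Green 24, Orange 9. Orange eliminated.
Round 3: Pink 30, Green 24. Pink has a majority (≥28).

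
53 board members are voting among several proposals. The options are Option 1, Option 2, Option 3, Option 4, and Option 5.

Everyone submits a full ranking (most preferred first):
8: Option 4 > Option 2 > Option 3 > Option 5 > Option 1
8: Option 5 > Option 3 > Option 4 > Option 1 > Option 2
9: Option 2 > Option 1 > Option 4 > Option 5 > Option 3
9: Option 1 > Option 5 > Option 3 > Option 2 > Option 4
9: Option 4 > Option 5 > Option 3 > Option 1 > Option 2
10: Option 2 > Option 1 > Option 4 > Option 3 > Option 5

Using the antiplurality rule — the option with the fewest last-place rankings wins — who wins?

Option 1

Last-place votes: Option 1 8, Option 2 17, Option 3 9, Option 4 9, Option 5 10.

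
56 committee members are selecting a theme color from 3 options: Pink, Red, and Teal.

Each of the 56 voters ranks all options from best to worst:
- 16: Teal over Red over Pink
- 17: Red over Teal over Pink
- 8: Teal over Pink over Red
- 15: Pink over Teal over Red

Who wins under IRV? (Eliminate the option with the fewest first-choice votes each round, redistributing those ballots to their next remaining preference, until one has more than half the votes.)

Teal

Round 1: Pink 15, Red 17, Teal 24. Pink eliminated.
Round 2: Red 17, Teal 39. Teal has a majority (≥29).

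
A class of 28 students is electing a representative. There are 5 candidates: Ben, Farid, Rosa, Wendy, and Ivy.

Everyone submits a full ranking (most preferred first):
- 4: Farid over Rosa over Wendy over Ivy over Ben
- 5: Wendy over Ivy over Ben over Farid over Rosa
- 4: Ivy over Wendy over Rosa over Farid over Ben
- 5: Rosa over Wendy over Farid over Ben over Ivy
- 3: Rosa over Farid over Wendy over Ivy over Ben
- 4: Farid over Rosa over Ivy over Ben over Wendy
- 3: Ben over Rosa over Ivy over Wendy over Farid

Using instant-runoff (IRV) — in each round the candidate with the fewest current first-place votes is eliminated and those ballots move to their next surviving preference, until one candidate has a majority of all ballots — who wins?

Round 1: Ben 3, Farid 8, Rosa 8, Wendy 5, Ivy 4. Ben eliminated.
Round 2: Farid 8, Rosa 11, Wendy 5, Ivy 4. Ivy eliminated.
Round 3: Farid 8, Rosa 11, Wendy 9. Farid eliminated.
Round 4: Rosa 19, Wendy 9. Rosa has a majority (≥15).

Rosa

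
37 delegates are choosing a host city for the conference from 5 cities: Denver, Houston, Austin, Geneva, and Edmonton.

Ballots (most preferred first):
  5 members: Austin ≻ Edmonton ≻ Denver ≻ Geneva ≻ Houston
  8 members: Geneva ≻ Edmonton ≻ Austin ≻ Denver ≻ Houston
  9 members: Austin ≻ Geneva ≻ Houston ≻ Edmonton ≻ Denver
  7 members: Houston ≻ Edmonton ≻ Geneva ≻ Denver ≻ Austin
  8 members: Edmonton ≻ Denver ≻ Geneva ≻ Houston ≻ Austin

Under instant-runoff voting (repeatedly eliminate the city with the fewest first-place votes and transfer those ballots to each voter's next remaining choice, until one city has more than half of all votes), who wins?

Edmonton

Round 1: Denver 0, Houston 7, Austin 14, Geneva 8, Edmonton 8. Denver eliminated.
Round 2: Houston 7, Austin 14, Geneva 8, Edmonton 8. Houston eliminated.
Round 3: Austin 14, Geneva 8, Edmonton 15. Geneva eliminated.
Round 4: Austin 14, Edmonton 23. Edmonton has a majority (≥19).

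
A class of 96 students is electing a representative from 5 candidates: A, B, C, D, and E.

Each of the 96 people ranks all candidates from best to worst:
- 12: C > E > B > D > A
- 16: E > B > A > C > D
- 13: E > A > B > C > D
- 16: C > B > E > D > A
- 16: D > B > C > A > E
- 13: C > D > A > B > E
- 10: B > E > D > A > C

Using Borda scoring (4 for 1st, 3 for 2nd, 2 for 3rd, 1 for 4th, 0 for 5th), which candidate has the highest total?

B

A: 12×0 + 16×2 + 13×3 + 16×0 + 16×1 + 13×2 + 10×1 = 123
B: 12×2 + 16×3 + 13×2 + 16×3 + 16×3 + 13×1 + 10×4 = 247
C: 12×4 + 16×1 + 13×1 + 16×4 + 16×2 + 13×4 + 10×0 = 225
D: 12×1 + 16×0 + 13×0 + 16×1 + 16×4 + 13×3 + 10×2 = 151
E: 12×3 + 16×4 + 13×4 + 16×2 + 16×0 + 13×0 + 10×3 = 214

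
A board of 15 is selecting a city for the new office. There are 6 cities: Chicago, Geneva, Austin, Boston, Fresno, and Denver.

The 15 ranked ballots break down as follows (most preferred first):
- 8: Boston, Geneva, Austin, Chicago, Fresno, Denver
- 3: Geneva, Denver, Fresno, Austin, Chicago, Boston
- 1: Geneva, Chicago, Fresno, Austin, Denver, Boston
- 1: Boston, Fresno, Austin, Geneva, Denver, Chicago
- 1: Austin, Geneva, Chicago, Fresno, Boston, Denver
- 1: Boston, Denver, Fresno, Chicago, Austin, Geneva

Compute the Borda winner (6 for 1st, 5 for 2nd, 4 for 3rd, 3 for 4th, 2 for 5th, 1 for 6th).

Chicago: 8×3 + 3×2 + 1×5 + 1×1 + 1×4 + 1×3 = 43
Geneva: 8×5 + 3×6 + 1×6 + 1×3 + 1×5 + 1×1 = 73
Austin: 8×4 + 3×3 + 1×3 + 1×4 + 1×6 + 1×2 = 56
Boston: 8×6 + 3×1 + 1×1 + 1×6 + 1×2 + 1×6 = 66
Fresno: 8×2 + 3×4 + 1×4 + 1×5 + 1×3 + 1×4 = 44
Denver: 8×1 + 3×5 + 1×2 + 1×2 + 1×1 + 1×5 = 33

Geneva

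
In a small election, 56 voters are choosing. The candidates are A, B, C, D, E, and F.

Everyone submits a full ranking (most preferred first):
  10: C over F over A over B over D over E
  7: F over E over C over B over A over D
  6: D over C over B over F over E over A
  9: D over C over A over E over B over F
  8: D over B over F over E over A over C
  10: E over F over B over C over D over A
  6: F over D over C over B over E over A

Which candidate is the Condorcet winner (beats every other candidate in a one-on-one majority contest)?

F

F vs A: 47–9
F vs B: 33–23
F vs C: 31–25
F vs D: 33–23
F vs E: 37–19
F beats every other candidate.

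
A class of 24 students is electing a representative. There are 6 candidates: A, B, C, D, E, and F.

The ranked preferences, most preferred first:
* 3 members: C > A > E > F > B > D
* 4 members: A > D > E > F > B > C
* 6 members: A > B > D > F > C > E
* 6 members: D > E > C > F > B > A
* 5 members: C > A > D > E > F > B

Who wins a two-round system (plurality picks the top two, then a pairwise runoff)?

C

Round 1 first-place votes: A 10, B 0, C 8, D 6, E 0, F 0. A and C advance.
Runoff: A is ranked above C on 10 ballots, C above A on 14.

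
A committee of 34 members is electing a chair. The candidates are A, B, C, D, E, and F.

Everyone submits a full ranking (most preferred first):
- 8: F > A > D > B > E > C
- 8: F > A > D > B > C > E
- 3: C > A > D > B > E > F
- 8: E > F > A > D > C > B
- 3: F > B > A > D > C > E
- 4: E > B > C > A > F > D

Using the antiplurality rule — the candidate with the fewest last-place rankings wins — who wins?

Last-place votes: A 0, B 8, C 8, D 4, E 11, F 3.

A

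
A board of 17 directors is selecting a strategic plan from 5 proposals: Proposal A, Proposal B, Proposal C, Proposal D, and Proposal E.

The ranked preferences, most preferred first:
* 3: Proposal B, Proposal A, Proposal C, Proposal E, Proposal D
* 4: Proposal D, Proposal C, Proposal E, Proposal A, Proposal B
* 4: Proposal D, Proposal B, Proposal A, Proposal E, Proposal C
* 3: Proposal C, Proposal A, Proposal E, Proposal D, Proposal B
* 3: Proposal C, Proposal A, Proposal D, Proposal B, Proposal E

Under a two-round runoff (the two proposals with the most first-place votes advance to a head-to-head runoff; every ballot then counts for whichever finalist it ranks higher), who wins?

Proposal C

Round 1 first-place votes: Proposal A 0, Proposal B 3, Proposal C 6, Proposal D 8, Proposal E 0. Proposal D and Proposal C advance.
Runoff: Proposal D is ranked above Proposal C on 8 ballots, Proposal C above Proposal D on 9.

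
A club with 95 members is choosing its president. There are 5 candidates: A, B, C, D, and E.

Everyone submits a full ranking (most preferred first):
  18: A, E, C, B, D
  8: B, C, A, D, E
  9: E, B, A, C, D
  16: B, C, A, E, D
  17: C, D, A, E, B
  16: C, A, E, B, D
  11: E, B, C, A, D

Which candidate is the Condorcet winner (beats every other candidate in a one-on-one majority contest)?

C

C vs A: 68–27
C vs B: 51–44
C vs D: 95–0
C vs E: 57–38
C beats every other candidate.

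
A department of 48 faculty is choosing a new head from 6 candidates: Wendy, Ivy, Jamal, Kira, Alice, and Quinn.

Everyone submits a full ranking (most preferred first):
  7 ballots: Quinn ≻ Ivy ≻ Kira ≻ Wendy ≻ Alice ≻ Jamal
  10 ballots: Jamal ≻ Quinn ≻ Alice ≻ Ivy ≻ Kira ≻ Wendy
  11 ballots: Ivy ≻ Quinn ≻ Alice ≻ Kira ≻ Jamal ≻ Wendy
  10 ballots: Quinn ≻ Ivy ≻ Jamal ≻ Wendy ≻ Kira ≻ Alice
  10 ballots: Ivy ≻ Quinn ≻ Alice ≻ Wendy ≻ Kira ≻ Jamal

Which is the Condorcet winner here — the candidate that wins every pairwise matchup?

Quinn

Quinn vs Wendy: 48–0
Quinn vs Ivy: 27–21
Quinn vs Jamal: 38–10
Quinn vs Kira: 48–0
Quinn vs Alice: 48–0
Quinn beats every other candidate.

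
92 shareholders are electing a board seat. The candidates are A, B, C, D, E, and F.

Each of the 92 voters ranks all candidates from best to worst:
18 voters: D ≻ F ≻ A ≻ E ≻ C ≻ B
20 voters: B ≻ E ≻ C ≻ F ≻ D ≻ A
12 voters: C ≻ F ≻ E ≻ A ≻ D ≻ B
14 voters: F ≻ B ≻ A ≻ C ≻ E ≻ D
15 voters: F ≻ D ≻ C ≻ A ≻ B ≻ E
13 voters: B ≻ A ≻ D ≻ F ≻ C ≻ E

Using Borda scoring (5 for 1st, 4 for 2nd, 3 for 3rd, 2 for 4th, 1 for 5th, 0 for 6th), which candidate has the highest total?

F

A: 18×3 + 20×0 + 12×2 + 14×3 + 15×2 + 13×4 = 202
B: 18×0 + 20×5 + 12×0 + 14×4 + 15×1 + 13×5 = 236
C: 18×1 + 20×3 + 12×5 + 14×2 + 15×3 + 13×1 = 224
D: 18×5 + 20×1 + 12×1 + 14×0 + 15×4 + 13×3 = 221
E: 18×2 + 20×4 + 12×3 + 14×1 + 15×0 + 13×0 = 166
F: 18×4 + 20×2 + 12×4 + 14×5 + 15×5 + 13×2 = 331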